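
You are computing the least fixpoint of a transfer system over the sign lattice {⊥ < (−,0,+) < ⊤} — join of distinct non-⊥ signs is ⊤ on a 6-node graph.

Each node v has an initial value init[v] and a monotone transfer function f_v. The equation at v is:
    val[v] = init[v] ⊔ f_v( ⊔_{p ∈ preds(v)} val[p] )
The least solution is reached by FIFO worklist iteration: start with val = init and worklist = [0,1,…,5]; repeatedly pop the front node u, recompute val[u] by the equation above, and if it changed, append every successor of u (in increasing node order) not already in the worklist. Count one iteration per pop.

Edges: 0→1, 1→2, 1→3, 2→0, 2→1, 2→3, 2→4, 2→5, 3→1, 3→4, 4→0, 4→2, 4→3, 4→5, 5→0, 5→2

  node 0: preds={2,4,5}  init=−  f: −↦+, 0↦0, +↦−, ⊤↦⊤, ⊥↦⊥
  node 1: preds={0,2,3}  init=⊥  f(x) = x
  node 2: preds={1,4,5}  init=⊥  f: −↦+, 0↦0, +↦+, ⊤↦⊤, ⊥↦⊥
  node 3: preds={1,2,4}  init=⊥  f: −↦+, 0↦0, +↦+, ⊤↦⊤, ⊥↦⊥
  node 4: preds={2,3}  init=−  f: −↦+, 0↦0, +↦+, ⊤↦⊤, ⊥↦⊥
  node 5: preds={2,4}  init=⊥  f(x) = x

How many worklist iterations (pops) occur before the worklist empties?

Iteration log — 10 steps:
  step 1. node 0  ⊔preds=−  new=⊤  old=−  +wl: 
  step 2. node 1  ⊔preds=⊤  new=⊤  old=⊥  +wl: 
  step 3. node 2  ⊔preds=⊤  new=⊤  old=⊥  +wl: 0,1
  step 4. node 3  ⊔preds=⊤  new=⊤  old=⊥  +wl: 
  step 5. node 4  ⊔preds=⊤  new=⊤  old=−  +wl: 2,3
  step 6. node 5  ⊔preds=⊤  new=⊤  old=⊥  +wl: 
  step 7. node 0  ⊔preds=⊤  new=⊤  stable
  step 8. node 1  ⊔preds=⊤  new=⊤  stable
  step 9. node 2  ⊔preds=⊤  new=⊤  stable
  step 10. node 3  ⊔preds=⊤  new=⊤  stable

Least fixpoint reached:
  node 0: ⊤
  node 1: ⊤
  node 2: ⊤
  node 3: ⊤
  node 4: ⊤
  node 5: ⊤

10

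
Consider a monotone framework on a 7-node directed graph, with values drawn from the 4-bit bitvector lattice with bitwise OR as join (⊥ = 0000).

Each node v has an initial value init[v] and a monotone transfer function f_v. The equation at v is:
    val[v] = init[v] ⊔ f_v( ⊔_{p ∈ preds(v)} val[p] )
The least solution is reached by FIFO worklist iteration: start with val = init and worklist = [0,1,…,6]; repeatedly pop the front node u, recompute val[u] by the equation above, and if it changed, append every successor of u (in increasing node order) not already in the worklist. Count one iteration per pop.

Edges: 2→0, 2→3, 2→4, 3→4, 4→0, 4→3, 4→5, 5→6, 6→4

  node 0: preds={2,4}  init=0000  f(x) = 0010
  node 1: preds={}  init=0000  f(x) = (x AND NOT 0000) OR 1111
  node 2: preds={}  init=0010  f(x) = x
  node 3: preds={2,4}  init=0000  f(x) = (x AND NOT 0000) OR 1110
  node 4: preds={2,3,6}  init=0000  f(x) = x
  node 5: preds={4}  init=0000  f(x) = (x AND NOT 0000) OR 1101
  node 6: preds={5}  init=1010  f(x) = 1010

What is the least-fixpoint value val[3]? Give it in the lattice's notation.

1110

Worklist (9 pops):
  #1 pop 0: in=0010 → 0010 (was 0000); enqueue []
  #2 pop 1: in=0000 → 1111 (was 0000); enqueue []
  #3 pop 2: in=0000 → 0010 (no change)
  #4 pop 3: in=0010 → 1110 (was 0000); enqueue []
  #5 pop 4: in=1110 → 1110 (was 0000); enqueue [0,3]
  #6 pop 5: in=1110 → 1111 (was 0000); enqueue []
  #7 pop 6: in=1111 → 1010 (no change)
  #8 pop 0: in=1110 → 0010 (no change)
  #9 pop 3: in=1110 → 1110 (no change)

Fixpoint:
  val[0] = 0010
  val[1] = 1111
  val[2] = 0010
  val[3] = 1110
  val[4] = 1110
  val[5] = 1111
  val[6] = 1010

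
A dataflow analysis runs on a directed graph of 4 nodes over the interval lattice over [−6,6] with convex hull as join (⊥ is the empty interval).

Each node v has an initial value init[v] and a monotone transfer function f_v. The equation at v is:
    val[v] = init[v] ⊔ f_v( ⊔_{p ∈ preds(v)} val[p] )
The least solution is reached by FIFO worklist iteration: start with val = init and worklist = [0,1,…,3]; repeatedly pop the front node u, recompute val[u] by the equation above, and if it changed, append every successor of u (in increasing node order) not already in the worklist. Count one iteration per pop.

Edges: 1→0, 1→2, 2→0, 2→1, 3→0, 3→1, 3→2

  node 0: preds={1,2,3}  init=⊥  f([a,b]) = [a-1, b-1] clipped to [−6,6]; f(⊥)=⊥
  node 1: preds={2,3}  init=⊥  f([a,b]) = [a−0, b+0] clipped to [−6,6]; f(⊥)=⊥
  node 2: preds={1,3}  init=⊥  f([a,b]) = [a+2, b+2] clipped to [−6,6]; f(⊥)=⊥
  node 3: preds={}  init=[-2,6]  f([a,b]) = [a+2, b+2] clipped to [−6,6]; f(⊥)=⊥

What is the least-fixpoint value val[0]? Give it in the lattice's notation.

[-3,5]

Iteration log — 6 steps:
  step 1. node 0  ⊔preds=[-2,6]  new=[-3,5]  old=⊥  +wl: 
  step 2. node 1  ⊔preds=[-2,6]  new=[-2,6]  old=⊥  +wl: 0
  step 3. node 2  ⊔preds=[-2,6]  new=[0,6]  old=⊥  +wl: 1
  step 4. node 3  ⊔preds=⊥  new=[-2,6]  stable
  step 5. node 0  ⊔preds=[-2,6]  new=[-3,5]  stable
  step 6. node 1  ⊔preds=[-2,6]  new=[-2,6]  stable

Least fixpoint reached:
  node 0: [-3,5]
  node 1: [-2,6]
  node 2: [0,6]
  node 3: [-2,6]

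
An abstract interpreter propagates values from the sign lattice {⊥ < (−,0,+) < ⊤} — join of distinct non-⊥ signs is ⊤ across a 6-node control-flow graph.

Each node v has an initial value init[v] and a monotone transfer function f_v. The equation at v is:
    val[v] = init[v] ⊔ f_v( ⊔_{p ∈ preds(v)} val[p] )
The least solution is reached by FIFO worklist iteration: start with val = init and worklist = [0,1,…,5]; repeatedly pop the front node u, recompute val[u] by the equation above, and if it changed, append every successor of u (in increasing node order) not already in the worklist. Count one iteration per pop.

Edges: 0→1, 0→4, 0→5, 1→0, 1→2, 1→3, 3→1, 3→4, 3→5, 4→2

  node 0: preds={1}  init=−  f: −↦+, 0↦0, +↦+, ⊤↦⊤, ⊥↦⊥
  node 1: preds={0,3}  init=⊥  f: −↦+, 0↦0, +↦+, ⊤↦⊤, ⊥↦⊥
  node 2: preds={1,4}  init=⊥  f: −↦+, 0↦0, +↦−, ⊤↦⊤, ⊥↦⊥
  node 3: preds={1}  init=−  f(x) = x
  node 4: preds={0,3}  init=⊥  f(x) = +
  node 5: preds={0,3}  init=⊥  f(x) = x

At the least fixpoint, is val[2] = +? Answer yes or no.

Worklist (13 pops):
  #1 pop 0: in=⊥ → − (no change)
  #2 pop 1: in=− → + (was ⊥); enqueue [0]
  #3 pop 2: in=+ → − (was ⊥); enqueue []
  #4 pop 3: in=+ → ⊤ (was −); enqueue [1]
  #5 pop 4: in=⊤ → + (was ⊥); enqueue [2]
  #6 pop 5: in=⊤ → ⊤ (was ⊥); enqueue []
  #7 pop 0: in=+ → ⊤ (was −); enqueue [4,5]
  #8 pop 1: in=⊤ → ⊤ (was +); enqueue [0,3]
  #9 pop 2: in=⊤ → ⊤ (was −); enqueue []
  #10 pop 4: in=⊤ → + (no change)
  #11 pop 5: in=⊤ → ⊤ (no change)
  #12 pop 0: in=⊤ → ⊤ (no change)
  #13 pop 3: in=⊤ → ⊤ (no change)

Fixpoint:
  val[0] = ⊤
  val[1] = ⊤
  val[2] = ⊤
  val[3] = ⊤
  val[4] = +
  val[5] = ⊤

no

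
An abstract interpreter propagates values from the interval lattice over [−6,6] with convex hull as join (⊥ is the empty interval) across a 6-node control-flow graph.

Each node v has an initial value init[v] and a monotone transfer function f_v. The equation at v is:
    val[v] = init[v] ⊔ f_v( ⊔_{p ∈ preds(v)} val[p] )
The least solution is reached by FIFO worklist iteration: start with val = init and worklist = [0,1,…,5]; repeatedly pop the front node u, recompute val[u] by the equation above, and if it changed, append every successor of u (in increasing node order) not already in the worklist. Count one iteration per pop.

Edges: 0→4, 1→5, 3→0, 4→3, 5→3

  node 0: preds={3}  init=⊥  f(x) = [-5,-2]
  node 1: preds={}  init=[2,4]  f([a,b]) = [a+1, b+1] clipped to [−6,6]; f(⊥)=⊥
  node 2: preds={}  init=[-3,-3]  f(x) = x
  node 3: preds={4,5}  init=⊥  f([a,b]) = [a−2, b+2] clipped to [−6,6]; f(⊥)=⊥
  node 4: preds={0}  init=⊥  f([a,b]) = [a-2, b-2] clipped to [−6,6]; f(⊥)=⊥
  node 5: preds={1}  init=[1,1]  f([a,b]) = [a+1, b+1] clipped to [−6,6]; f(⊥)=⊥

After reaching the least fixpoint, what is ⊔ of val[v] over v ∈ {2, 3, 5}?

[-6,6]

Iteration log — 9 steps:
  step 1. node 0  ⊔preds=⊥  new=[-5,-2]  old=⊥  +wl: 
  step 2. node 1  ⊔preds=⊥  new=[2,4]  stable
  step 3. node 2  ⊔preds=⊥  new=[-3,-3]  stable
  step 4. node 3  ⊔preds=[1,1]  new=[-1,3]  old=⊥  +wl: 0
  step 5. node 4  ⊔preds=[-5,-2]  new=[-6,-4]  old=⊥  +wl: 3
  step 6. node 5  ⊔preds=[2,4]  new=[1,5]  old=[1,1]  +wl: 
  step 7. node 0  ⊔preds=[-1,3]  new=[-5,-2]  stable
  step 8. node 3  ⊔preds=[-6,5]  new=[-6,6]  old=[-1,3]  +wl: 0
  step 9. node 0  ⊔preds=[-6,6]  new=[-5,-2]  stable

Least fixpoint reached:
  node 0: [-5,-2]
  node 1: [2,4]
  node 2: [-3,-3]
  node 3: [-6,6]
  node 4: [-6,-4]
  node 5: [1,5]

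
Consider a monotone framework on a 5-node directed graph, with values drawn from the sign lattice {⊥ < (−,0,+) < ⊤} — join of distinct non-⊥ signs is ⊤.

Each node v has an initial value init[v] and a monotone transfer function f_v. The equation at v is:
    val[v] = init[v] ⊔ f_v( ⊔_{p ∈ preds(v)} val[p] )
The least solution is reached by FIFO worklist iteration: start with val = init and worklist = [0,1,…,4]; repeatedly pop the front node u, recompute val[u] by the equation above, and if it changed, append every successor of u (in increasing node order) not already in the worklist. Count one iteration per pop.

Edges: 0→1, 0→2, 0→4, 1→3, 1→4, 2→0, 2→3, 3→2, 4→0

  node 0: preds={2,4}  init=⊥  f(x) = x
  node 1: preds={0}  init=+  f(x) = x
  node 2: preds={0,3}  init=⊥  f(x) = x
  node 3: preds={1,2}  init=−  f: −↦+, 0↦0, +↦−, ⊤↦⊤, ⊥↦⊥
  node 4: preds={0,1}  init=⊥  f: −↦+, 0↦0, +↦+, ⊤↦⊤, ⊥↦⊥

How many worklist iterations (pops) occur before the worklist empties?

Iteration log — 11 steps:
  step 1. node 0  ⊔preds=⊥  new=⊥  stable
  step 2. node 1  ⊔preds=⊥  new=+  stable
  step 3. node 2  ⊔preds=−  new=−  old=⊥  +wl: 0
  step 4. node 3  ⊔preds=⊤  new=⊤  old=−  +wl: 2
  step 5. node 4  ⊔preds=+  new=+  old=⊥  +wl: 
  step 6. node 0  ⊔preds=⊤  new=⊤  old=⊥  +wl: 1,4
  step 7. node 2  ⊔preds=⊤  new=⊤  old=−  +wl: 0,3
  step 8. node 1  ⊔preds=⊤  new=⊤  old=+  +wl: 
  step 9. node 4  ⊔preds=⊤  new=⊤  old=+  +wl: 
  step 10. node 0  ⊔preds=⊤  new=⊤  stable
  step 11. node 3  ⊔preds=⊤  new=⊤  stable

Least fixpoint reached:
  node 0: ⊤
  node 1: ⊤
  node 2: ⊤
  node 3: ⊤
  node 4: ⊤

11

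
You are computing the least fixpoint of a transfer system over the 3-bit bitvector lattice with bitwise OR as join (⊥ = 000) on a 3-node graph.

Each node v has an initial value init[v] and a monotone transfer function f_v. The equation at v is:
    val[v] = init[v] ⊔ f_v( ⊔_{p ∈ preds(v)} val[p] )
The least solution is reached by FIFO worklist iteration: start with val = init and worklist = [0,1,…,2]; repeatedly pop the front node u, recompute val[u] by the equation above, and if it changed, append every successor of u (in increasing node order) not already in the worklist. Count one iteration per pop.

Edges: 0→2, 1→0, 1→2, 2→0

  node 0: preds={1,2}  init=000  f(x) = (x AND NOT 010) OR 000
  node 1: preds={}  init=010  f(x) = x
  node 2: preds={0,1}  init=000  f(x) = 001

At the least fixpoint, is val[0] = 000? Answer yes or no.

Trace (5 dequeues):
  [1] u=0 | in 010 | out 000 | ==
  [2] u=1 | in 000 | out 010 | ==
  [3] u=2 | in 010 | out 001 | prev 000 | push {0}
  [4] u=0 | in 011 | out 001 | prev 000 | push {2}
  [5] u=2 | in 011 | out 001 | ==

Converged values:
  [0] 001
  [1] 010
  [2] 001

no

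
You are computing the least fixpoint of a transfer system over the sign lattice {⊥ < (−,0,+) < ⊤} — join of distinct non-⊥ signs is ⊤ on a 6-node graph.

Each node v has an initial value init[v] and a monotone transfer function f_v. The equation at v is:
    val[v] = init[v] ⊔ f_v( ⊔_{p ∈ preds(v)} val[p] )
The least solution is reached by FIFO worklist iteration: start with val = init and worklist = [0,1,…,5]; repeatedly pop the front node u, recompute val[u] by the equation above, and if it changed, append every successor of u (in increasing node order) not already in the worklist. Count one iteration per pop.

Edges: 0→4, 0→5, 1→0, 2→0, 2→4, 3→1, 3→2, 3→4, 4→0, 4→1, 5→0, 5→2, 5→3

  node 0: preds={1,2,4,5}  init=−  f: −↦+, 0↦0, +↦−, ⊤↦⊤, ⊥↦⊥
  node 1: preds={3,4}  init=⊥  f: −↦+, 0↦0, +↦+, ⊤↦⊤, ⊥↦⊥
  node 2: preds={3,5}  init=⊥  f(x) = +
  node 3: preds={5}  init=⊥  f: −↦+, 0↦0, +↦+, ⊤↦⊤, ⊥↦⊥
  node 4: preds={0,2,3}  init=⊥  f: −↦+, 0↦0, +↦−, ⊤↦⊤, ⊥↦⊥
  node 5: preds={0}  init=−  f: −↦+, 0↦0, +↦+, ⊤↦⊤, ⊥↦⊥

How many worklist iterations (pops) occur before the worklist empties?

Trace (14 dequeues):
  [1] u=0 | in − | out ⊤ | prev − | push {}
  [2] u=1 | in ⊥ | out ⊥ | ==
  [3] u=2 | in − | out + | prev ⊥ | push {0}
  [4] u=3 | in − | out + | prev ⊥ | push {1,2}
  [5] u=4 | in ⊤ | out ⊤ | prev ⊥ | push {}
  [6] u=5 | in ⊤ | out ⊤ | prev − | push {3}
  [7] u=0 | in ⊤ | out ⊤ | ==
  [8] u=1 | in ⊤ | out ⊤ | prev ⊥ | push {0}
  [9] u=2 | in ⊤ | out + | ==
  [10] u=3 | in ⊤ | out ⊤ | prev + | push {1,2,4}
  [11] u=0 | in ⊤ | out ⊤ | ==
  [12] u=1 | in ⊤ | out ⊤ | ==
  [13] u=2 | in ⊤ | out + | ==
  [14] u=4 | in ⊤ | out ⊤ | ==

Converged values:
  [0] ⊤
  [1] ⊤
  [2] +
  [3] ⊤
  [4] ⊤
  [5] ⊤

14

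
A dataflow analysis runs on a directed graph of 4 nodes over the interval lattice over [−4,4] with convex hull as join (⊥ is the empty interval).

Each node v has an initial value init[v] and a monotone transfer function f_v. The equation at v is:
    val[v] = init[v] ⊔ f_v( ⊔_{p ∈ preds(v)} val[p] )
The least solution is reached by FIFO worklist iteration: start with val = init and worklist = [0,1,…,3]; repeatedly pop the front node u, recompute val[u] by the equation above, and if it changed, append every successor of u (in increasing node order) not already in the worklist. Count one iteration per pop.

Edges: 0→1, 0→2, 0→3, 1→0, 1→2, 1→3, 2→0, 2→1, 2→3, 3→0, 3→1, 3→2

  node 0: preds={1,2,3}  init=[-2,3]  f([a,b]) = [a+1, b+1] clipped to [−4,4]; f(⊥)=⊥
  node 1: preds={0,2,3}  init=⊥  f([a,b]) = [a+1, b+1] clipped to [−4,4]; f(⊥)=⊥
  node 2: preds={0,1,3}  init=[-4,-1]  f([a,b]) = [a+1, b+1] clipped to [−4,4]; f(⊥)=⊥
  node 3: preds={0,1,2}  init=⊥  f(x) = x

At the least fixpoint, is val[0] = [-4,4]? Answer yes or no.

Worklist (8 pops):
  #1 pop 0: in=[-4,-1] → [-3,3] (was [-2,3]); enqueue []
  #2 pop 1: in=[-4,3] → [-3,4] (was ⊥); enqueue [0]
  #3 pop 2: in=[-3,4] → [-4,4] (was [-4,-1]); enqueue [1]
  #4 pop 3: in=[-4,4] → [-4,4] (was ⊥); enqueue [2]
  #5 pop 0: in=[-4,4] → [-3,4] (was [-3,3]); enqueue [3]
  #6 pop 1: in=[-4,4] → [-3,4] (no change)
  #7 pop 2: in=[-4,4] → [-4,4] (no change)
  #8 pop 3: in=[-4,4] → [-4,4] (no change)

Fixpoint:
  val[0] = [-3,4]
  val[1] = [-3,4]
  val[2] = [-4,4]
  val[3] = [-4,4]

no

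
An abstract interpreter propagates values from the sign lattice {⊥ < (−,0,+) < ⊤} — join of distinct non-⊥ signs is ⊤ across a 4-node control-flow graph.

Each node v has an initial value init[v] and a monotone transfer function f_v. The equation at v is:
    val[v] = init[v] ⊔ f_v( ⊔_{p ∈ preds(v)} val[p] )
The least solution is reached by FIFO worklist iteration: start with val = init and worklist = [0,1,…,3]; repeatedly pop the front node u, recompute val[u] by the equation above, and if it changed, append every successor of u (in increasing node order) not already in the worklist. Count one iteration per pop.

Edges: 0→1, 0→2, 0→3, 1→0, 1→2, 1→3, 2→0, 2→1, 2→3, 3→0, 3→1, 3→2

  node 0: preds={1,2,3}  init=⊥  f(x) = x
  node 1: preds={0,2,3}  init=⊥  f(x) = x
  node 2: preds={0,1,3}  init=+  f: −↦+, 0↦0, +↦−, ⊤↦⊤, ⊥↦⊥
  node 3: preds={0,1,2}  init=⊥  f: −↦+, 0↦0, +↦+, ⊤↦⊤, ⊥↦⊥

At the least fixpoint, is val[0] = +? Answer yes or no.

Worklist (9 pops):
  #1 pop 0: in=+ → + (was ⊥); enqueue []
  #2 pop 1: in=+ → + (was ⊥); enqueue [0]
  #3 pop 2: in=+ → ⊤ (was +); enqueue [1]
  #4 pop 3: in=⊤ → ⊤ (was ⊥); enqueue [2]
  #5 pop 0: in=⊤ → ⊤ (was +); enqueue [3]
  #6 pop 1: in=⊤ → ⊤ (was +); enqueue [0]
  #7 pop 2: in=⊤ → ⊤ (no change)
  #8 pop 3: in=⊤ → ⊤ (no change)
  #9 pop 0: in=⊤ → ⊤ (no change)

Fixpoint:
  val[0] = ⊤
  val[1] = ⊤
  val[2] = ⊤
  val[3] = ⊤

no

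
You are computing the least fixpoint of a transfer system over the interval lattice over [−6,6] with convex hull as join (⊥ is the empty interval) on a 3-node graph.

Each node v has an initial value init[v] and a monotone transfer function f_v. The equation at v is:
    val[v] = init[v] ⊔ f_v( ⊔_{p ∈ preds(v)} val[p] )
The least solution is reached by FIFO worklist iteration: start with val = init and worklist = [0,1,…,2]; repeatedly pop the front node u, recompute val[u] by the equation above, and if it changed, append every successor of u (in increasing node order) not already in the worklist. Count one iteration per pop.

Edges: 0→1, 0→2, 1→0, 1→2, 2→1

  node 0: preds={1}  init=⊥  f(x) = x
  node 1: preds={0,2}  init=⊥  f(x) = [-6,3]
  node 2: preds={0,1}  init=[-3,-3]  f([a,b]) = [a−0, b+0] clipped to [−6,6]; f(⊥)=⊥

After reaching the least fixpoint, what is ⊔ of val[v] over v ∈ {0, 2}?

Trace (6 dequeues):
  [1] u=0 | in ⊥ | out ⊥ | ==
  [2] u=1 | in [-3,-3] | out [-6,3] | prev ⊥ | push {0}
  [3] u=2 | in [-6,3] | out [-6,3] | prev [-3,-3] | push {1}
  [4] u=0 | in [-6,3] | out [-6,3] | prev ⊥ | push {2}
  [5] u=1 | in [-6,3] | out [-6,3] | ==
  [6] u=2 | in [-6,3] | out [-6,3] | ==

Converged values:
  [0] [-6,3]
  [1] [-6,3]
  [2] [-6,3]

[-6,3]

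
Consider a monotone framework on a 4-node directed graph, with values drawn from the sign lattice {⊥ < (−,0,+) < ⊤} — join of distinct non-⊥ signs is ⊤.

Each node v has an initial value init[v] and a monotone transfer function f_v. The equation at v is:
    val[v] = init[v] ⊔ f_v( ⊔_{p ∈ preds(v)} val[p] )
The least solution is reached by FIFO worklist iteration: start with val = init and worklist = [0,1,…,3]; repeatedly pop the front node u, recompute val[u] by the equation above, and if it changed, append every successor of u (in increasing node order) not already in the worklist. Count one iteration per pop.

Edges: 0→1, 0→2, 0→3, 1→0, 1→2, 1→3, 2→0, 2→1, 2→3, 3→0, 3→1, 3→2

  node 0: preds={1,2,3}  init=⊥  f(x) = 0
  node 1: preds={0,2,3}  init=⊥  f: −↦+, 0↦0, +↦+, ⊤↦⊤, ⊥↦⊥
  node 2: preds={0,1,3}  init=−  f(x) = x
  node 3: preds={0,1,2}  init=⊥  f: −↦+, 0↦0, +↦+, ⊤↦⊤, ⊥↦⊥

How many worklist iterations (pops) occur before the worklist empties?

7

Worklist (7 pops):
  #1 pop 0: in=− → 0 (was ⊥); enqueue []
  #2 pop 1: in=⊤ → ⊤ (was ⊥); enqueue [0]
  #3 pop 2: in=⊤ → ⊤ (was −); enqueue [1]
  #4 pop 3: in=⊤ → ⊤ (was ⊥); enqueue [2]
  #5 pop 0: in=⊤ → 0 (no change)
  #6 pop 1: in=⊤ → ⊤ (no change)
  #7 pop 2: in=⊤ → ⊤ (no change)

Fixpoint:
  val[0] = 0
  val[1] = ⊤
  val[2] = ⊤
  val[3] = ⊤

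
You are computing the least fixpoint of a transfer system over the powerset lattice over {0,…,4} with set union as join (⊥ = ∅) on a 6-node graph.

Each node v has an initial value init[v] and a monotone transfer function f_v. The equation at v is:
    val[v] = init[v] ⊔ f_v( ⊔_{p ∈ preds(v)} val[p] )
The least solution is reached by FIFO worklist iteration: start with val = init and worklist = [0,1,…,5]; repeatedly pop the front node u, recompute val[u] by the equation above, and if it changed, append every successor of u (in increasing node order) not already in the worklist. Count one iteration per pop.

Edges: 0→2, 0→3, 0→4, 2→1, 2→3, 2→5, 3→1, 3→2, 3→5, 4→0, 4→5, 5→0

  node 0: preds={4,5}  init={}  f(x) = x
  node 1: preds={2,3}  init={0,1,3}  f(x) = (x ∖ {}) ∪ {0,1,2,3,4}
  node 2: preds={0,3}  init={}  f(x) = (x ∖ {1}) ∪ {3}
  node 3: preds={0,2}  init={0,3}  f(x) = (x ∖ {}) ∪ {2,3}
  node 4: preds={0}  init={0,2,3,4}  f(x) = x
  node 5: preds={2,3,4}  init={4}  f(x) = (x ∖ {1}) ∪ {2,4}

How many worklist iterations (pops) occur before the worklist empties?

Trace (9 dequeues):
  [1] u=0 | in {0,2,3,4} | out {0,2,3,4} | prev {} | push {}
  [2] u=1 | in {0,3} | out {0,1,2,3,4} | prev {0,1,3} | push {}
  [3] u=2 | in {0,2,3,4} | out {0,2,3,4} | prev {} | push {1}
  [4] u=3 | in {0,2,3,4} | out {0,2,3,4} | prev {0,3} | push {2}
  [5] u=4 | in {0,2,3,4} | out {0,2,3,4} | ==
  [6] u=5 | in {0,2,3,4} | out {0,2,3,4} | prev {4} | push {0}
  [7] u=1 | in {0,2,3,4} | out {0,1,2,3,4} | ==
  [8] u=2 | in {0,2,3,4} | out {0,2,3,4} | ==
  [9] u=0 | in {0,2,3,4} | out {0,2,3,4} | ==

Converged values:
  [0] {0,2,3,4}
  [1] {0,1,2,3,4}
  [2] {0,2,3,4}
  [3] {0,2,3,4}
  [4] {0,2,3,4}
  [5] {0,2,3,4}

9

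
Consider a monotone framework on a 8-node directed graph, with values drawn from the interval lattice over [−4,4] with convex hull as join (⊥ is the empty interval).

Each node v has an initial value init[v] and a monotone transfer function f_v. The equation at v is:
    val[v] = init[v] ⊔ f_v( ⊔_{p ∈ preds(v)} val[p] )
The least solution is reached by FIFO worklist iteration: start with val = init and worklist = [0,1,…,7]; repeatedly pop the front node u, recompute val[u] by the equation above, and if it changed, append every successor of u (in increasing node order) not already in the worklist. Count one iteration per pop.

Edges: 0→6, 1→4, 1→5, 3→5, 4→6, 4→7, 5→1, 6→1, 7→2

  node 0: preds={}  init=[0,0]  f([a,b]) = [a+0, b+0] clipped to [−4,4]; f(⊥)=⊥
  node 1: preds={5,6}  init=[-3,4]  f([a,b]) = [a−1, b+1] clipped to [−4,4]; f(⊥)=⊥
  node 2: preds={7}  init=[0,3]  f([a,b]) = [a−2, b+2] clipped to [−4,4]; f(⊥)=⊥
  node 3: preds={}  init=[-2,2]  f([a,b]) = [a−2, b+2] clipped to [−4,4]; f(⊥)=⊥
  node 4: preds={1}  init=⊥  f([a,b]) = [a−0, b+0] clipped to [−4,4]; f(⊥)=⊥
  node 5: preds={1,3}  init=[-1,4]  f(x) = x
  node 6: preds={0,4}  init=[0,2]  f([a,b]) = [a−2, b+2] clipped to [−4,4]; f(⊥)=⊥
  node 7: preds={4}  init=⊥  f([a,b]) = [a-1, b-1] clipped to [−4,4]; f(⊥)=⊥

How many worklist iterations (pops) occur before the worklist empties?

15

Iteration log — 15 steps:
  step 1. node 0  ⊔preds=⊥  new=[0,0]  stable
  step 2. node 1  ⊔preds=[-1,4]  new=[-3,4]  stable
  step 3. node 2  ⊔preds=⊥  new=[0,3]  stable
  step 4. node 3  ⊔preds=⊥  new=[-2,2]  stable
  step 5. node 4  ⊔preds=[-3,4]  new=[-3,4]  old=⊥  +wl: 
  step 6. node 5  ⊔preds=[-3,4]  new=[-3,4]  old=[-1,4]  +wl: 1
  step 7. node 6  ⊔preds=[-3,4]  new=[-4,4]  old=[0,2]  +wl: 
  step 8. node 7  ⊔preds=[-3,4]  new=[-4,3]  old=⊥  +wl: 2
  step 9. node 1  ⊔preds=[-4,4]  new=[-4,4]  old=[-3,4]  +wl: 4,5
  step 10. node 2  ⊔preds=[-4,3]  new=[-4,4]  old=[0,3]  +wl: 
  step 11. node 4  ⊔preds=[-4,4]  new=[-4,4]  old=[-3,4]  +wl: 6,7
  step 12. node 5  ⊔preds=[-4,4]  new=[-4,4]  old=[-3,4]  +wl: 1
  step 13. node 6  ⊔preds=[-4,4]  new=[-4,4]  stable
  step 14. node 7  ⊔preds=[-4,4]  new=[-4,3]  stable
  step 15. node 1  ⊔preds=[-4,4]  new=[-4,4]  stable

Least fixpoint reached:
  node 0: [0,0]
  node 1: [-4,4]
  node 2: [-4,4]
  node 3: [-2,2]
  node 4: [-4,4]
  node 5: [-4,4]
  node 6: [-4,4]
  node 7: [-4,3]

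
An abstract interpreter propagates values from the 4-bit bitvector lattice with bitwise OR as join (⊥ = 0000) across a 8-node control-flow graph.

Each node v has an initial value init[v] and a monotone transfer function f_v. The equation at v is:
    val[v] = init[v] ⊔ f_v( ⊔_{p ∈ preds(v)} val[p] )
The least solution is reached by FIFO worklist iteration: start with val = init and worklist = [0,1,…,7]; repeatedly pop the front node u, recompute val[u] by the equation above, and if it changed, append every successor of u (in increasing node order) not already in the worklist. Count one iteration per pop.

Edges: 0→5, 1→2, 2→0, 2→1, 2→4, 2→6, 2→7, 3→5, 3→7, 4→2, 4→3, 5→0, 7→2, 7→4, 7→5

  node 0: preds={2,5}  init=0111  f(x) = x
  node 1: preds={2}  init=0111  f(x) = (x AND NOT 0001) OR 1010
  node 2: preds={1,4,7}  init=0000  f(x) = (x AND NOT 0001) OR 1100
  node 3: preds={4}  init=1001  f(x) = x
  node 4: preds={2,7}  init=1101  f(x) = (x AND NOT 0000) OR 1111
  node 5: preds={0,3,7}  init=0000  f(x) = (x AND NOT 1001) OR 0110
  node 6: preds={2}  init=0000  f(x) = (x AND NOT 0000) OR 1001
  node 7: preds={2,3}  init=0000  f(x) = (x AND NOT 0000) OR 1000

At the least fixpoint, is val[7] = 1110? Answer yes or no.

no

Trace (15 dequeues):
  [1] u=0 | in 0000 | out 0111 | ==
  [2] u=1 | in 0000 | out 1111 | prev 0111 | push {}
  [3] u=2 | in 1111 | out 1110 | prev 0000 | push {0,1}
  [4] u=3 | in 1101 | out 1101 | prev 1001 | push {}
  [5] u=4 | in 1110 | out 1111 | prev 1101 | push {2,3}
  [6] u=5 | in 1111 | out 0110 | prev 0000 | push {}
  [7] u=6 | in 1110 | out 1111 | prev 0000 | push {}
  [8] u=7 | in 1111 | out 1111 | prev 0000 | push {4,5}
  [9] u=0 | in 1110 | out 1111 | prev 0111 | push {}
  [10] u=1 | in 1110 | out 1111 | ==
  [11] u=2 | in 1111 | out 1110 | ==
  [12] u=3 | in 1111 | out 1111 | prev 1101 | push {7}
  [13] u=4 | in 1111 | out 1111 | ==
  [14] u=5 | in 1111 | out 0110 | ==
  [15] u=7 | in 1111 | out 1111 | ==

Converged values:
  [0] 1111
  [1] 1111
  [2] 1110
  [3] 1111
  [4] 1111
  [5] 0110
  [6] 1111
  [7] 1111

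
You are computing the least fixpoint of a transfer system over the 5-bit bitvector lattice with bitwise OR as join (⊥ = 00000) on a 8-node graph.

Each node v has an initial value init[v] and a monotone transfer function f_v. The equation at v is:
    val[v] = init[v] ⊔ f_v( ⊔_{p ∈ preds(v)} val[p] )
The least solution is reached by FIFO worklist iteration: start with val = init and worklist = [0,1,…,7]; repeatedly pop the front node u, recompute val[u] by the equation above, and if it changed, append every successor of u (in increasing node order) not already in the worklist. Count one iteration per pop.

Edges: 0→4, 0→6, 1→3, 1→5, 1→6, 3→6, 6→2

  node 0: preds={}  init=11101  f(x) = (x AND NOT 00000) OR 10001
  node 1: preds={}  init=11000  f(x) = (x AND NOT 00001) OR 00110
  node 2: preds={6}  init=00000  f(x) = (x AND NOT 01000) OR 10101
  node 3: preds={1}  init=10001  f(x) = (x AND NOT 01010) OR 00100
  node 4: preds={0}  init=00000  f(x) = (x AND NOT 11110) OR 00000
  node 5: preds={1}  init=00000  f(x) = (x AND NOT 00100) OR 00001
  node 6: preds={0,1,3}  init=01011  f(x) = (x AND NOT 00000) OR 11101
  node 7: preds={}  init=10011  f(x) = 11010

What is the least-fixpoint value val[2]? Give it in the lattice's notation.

Worklist (9 pops):
  #1 pop 0: in=00000 → 11101 (no change)
  #2 pop 1: in=00000 → 11110 (was 11000); enqueue []
  #3 pop 2: in=01011 → 10111 (was 00000); enqueue []
  #4 pop 3: in=11110 → 10101 (was 10001); enqueue []
  #5 pop 4: in=11101 → 00001 (was 00000); enqueue []
  #6 pop 5: in=11110 → 11011 (was 00000); enqueue []
  #7 pop 6: in=11111 → 11111 (was 01011); enqueue [2]
  #8 pop 7: in=00000 → 11011 (was 10011); enqueue []
  #9 pop 2: in=11111 → 10111 (no change)

Fixpoint:
  val[0] = 11101
  val[1] = 11110
  val[2] = 10111
  val[3] = 10101
  val[4] = 00001
  val[5] = 11011
  val[6] = 11111
  val[7] = 11011

10111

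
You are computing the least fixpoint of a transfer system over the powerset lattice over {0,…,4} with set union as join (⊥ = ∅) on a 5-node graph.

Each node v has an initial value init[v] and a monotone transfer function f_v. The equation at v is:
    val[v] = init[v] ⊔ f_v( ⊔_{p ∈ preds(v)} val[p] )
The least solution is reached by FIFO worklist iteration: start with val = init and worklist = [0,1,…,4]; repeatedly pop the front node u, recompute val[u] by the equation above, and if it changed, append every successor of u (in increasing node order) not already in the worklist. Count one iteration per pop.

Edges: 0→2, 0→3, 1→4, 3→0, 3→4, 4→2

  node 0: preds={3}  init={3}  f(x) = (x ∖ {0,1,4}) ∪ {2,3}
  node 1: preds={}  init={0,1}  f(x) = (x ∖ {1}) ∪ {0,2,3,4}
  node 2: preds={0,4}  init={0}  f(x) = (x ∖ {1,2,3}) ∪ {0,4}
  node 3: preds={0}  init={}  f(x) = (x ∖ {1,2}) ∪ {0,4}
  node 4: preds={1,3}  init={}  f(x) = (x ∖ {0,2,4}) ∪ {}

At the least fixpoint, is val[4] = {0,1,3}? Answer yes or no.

no

Trace (7 dequeues):
  [1] u=0 | in {} | out {2,3} | prev {3} | push {}
  [2] u=1 | in {} | out {0,1,2,3,4} | prev {0,1} | push {}
  [3] u=2 | in {2,3} | out {0,4} | prev {0} | push {}
  [4] u=3 | in {2,3} | out {0,3,4} | prev {} | push {0}
  [5] u=4 | in {0,1,2,3,4} | out {1,3} | prev {} | push {2}
  [6] u=0 | in {0,3,4} | out {2,3} | ==
  [7] u=2 | in {1,2,3} | out {0,4} | ==

Converged values:
  [0] {2,3}
  [1] {0,1,2,3,4}
  [2] {0,4}
  [3] {0,3,4}
  [4] {1,3}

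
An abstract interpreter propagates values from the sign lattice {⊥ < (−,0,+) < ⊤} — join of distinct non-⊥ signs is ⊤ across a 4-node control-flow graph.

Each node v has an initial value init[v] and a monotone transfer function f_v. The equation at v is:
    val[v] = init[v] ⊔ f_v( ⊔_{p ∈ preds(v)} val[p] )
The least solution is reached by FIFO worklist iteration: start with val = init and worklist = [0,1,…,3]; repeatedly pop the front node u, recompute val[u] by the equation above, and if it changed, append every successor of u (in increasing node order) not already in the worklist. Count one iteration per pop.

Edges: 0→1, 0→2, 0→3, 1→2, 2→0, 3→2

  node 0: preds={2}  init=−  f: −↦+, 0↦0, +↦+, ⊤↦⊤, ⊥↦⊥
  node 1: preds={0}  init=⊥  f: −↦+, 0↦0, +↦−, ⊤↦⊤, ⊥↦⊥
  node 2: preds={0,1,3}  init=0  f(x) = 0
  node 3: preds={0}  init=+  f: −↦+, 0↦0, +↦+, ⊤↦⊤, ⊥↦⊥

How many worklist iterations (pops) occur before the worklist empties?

5

Worklist (5 pops):
  #1 pop 0: in=0 → ⊤ (was −); enqueue []
  #2 pop 1: in=⊤ → ⊤ (was ⊥); enqueue []
  #3 pop 2: in=⊤ → 0 (no change)
  #4 pop 3: in=⊤ → ⊤ (was +); enqueue [2]
  #5 pop 2: in=⊤ → 0 (no change)

Fixpoint:
  val[0] = ⊤
  val[1] = ⊤
  val[2] = 0
  val[3] = ⊤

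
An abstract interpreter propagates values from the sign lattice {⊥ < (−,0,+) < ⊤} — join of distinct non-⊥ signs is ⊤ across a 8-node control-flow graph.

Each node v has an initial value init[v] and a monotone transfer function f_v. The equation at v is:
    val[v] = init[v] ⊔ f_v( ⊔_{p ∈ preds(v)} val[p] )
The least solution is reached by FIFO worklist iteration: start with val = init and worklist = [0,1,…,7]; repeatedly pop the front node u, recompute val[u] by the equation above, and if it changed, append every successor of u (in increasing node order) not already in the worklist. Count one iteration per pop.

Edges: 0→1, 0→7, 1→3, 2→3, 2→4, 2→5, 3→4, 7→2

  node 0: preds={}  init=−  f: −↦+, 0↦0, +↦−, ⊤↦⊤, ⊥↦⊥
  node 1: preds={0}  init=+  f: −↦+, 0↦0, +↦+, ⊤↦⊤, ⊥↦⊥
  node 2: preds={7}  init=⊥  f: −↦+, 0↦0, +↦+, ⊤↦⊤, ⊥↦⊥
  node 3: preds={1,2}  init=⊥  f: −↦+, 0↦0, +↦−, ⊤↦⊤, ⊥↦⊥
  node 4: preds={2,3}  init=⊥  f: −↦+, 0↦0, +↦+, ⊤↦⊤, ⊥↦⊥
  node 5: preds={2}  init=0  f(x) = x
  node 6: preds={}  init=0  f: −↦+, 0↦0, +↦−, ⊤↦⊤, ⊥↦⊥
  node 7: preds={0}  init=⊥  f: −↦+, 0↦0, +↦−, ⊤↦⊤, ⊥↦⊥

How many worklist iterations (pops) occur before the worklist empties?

12

Worklist (12 pops):
  #1 pop 0: in=⊥ → − (no change)
  #2 pop 1: in=− → + (no change)
  #3 pop 2: in=⊥ → ⊥ (no change)
  #4 pop 3: in=+ → − (was ⊥); enqueue []
  #5 pop 4: in=− → + (was ⊥); enqueue []
  #6 pop 5: in=⊥ → 0 (no change)
  #7 pop 6: in=⊥ → 0 (no change)
  #8 pop 7: in=− → + (was ⊥); enqueue [2]
  #9 pop 2: in=+ → + (was ⊥); enqueue [3,4,5]
  #10 pop 3: in=+ → − (no change)
  #11 pop 4: in=⊤ → ⊤ (was +); enqueue []
  #12 pop 5: in=+ → ⊤ (was 0); enqueue []

Fixpoint:
  val[0] = −
  val[1] = +
  val[2] = +
  val[3] = −
  val[4] = ⊤
  val[5] = ⊤
  val[6] = 0
  val[7] = +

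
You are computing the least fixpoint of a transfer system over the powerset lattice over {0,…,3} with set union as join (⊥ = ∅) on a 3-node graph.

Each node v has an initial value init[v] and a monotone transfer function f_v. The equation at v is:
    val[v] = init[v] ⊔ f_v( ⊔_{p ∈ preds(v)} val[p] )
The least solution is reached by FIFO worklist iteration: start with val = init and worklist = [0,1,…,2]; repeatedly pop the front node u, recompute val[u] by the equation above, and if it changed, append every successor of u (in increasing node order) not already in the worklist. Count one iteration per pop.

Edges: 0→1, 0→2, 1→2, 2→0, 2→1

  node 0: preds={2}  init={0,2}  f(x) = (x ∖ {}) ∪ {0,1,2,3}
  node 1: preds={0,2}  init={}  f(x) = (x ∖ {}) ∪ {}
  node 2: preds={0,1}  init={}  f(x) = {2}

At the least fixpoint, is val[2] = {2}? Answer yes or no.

Iteration log — 5 steps:
  step 1. node 0  ⊔preds={}  new={0,1,2,3}  old={0,2}  +wl: 
  step 2. node 1  ⊔preds={0,1,2,3}  new={0,1,2,3}  old={}  +wl: 
  step 3. node 2  ⊔preds={0,1,2,3}  new={2}  old={}  +wl: 0,1
  step 4. node 0  ⊔preds={2}  new={0,1,2,3}  stable
  step 5. node 1  ⊔preds={0,1,2,3}  new={0,1,2,3}  stable

Least fixpoint reached:
  node 0: {0,1,2,3}
  node 1: {0,1,2,3}
  node 2: {2}

yes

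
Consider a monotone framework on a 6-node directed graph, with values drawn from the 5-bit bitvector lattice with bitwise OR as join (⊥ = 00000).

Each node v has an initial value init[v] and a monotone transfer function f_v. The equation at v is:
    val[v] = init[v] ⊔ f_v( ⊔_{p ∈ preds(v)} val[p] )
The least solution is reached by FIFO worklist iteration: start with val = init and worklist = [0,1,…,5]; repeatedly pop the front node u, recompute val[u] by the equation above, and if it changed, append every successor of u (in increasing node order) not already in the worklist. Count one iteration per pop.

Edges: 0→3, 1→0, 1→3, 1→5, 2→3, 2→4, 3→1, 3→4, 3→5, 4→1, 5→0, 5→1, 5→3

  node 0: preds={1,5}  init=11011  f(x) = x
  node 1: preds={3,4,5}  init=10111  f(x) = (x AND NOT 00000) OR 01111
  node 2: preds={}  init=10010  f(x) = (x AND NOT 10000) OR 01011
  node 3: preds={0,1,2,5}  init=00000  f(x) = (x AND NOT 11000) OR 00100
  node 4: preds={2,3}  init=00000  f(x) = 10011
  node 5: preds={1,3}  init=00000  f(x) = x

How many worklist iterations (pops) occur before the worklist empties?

Trace (9 dequeues):
  [1] u=0 | in 10111 | out 11111 | prev 11011 | push {}
  [2] u=1 | in 00000 | out 11111 | prev 10111 | push {0}
  [3] u=2 | in 00000 | out 11011 | prev 10010 | push {}
  [4] u=3 | in 11111 | out 00111 | prev 00000 | push {1}
  [5] u=4 | in 11111 | out 10011 | prev 00000 | push {}
  [6] u=5 | in 11111 | out 11111 | prev 00000 | push {3}
  [7] u=0 | in 11111 | out 11111 | ==
  [8] u=1 | in 11111 | out 11111 | ==
  [9] u=3 | in 11111 | out 00111 | ==

Converged values:
  [0] 11111
  [1] 11111
  [2] 11011
  [3] 00111
  [4] 10011
  [5] 11111

9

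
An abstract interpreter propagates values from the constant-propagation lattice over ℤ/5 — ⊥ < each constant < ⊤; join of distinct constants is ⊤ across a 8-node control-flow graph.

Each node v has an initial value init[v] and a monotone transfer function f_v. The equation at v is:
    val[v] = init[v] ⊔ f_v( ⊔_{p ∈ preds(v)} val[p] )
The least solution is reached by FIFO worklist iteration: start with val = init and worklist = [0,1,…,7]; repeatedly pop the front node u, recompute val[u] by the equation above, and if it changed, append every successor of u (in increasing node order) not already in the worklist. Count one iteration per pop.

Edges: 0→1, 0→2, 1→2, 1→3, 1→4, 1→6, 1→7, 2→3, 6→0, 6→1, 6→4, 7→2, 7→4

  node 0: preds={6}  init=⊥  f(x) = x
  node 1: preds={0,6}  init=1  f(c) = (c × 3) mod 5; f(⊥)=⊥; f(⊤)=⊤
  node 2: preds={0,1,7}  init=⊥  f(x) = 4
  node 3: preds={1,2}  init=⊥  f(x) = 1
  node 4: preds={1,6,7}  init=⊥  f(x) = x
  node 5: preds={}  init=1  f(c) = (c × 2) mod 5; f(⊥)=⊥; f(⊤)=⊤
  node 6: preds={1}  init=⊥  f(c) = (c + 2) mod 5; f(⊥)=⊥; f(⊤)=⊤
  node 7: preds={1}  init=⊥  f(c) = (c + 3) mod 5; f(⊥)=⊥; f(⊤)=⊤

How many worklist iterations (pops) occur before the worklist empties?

19

Worklist (19 pops):
  #1 pop 0: in=⊥ → ⊥ (no change)
  #2 pop 1: in=⊥ → 1 (no change)
  #3 pop 2: in=1 → 4 (was ⊥); enqueue []
  #4 pop 3: in=⊤ → 1 (was ⊥); enqueue []
  #5 pop 4: in=1 → 1 (was ⊥); enqueue []
  #6 pop 5: in=⊥ → 1 (no change)
  #7 pop 6: in=1 → 3 (was ⊥); enqueue [0,1,4]
  #8 pop 7: in=1 → 4 (was ⊥); enqueue [2]
  #9 pop 0: in=3 → 3 (was ⊥); enqueue []
  #10 pop 1: in=3 → ⊤ (was 1); enqueue [3,6,7]
  #11 pop 4: in=⊤ → ⊤ (was 1); enqueue []
  #12 pop 2: in=⊤ → 4 (no change)
  #13 pop 3: in=⊤ → 1 (no change)
  #14 pop 6: in=⊤ → ⊤ (was 3); enqueue [0,1,4]
  #15 pop 7: in=⊤ → ⊤ (was 4); enqueue [2]
  #16 pop 0: in=⊤ → ⊤ (was 3); enqueue []
  #17 pop 1: in=⊤ → ⊤ (no change)
  #18 pop 4: in=⊤ → ⊤ (no change)
  #19 pop 2: in=⊤ → 4 (no change)

Fixpoint:
  val[0] = ⊤
  val[1] = ⊤
  val[2] = 4
  val[3] = 1
  val[4] = ⊤
  val[5] = 1
  val[6] = ⊤
  val[7] = ⊤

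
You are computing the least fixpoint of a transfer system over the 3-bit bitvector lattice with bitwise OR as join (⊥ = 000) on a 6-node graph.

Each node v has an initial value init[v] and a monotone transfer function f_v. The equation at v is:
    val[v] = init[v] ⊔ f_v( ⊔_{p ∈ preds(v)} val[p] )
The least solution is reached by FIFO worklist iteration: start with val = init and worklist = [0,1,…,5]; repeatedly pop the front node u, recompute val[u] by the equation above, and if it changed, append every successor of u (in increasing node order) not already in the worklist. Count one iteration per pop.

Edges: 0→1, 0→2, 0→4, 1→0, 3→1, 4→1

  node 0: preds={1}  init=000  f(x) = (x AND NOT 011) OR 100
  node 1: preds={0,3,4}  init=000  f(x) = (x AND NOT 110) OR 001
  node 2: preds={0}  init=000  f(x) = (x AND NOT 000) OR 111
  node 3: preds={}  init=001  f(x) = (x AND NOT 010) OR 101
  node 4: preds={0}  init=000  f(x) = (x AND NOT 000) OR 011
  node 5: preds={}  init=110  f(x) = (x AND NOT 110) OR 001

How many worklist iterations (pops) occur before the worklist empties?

8

Worklist (8 pops):
  #1 pop 0: in=000 → 100 (was 000); enqueue []
  #2 pop 1: in=101 → 001 (was 000); enqueue [0]
  #3 pop 2: in=100 → 111 (was 000); enqueue []
  #4 pop 3: in=000 → 101 (was 001); enqueue [1]
  #5 pop 4: in=100 → 111 (was 000); enqueue []
  #6 pop 5: in=000 → 111 (was 110); enqueue []
  #7 pop 0: in=001 → 100 (no change)
  #8 pop 1: in=111 → 001 (no change)

Fixpoint:
  val[0] = 100
  val[1] = 001
  val[2] = 111
  val[3] = 101
  val[4] = 111
  val[5] = 111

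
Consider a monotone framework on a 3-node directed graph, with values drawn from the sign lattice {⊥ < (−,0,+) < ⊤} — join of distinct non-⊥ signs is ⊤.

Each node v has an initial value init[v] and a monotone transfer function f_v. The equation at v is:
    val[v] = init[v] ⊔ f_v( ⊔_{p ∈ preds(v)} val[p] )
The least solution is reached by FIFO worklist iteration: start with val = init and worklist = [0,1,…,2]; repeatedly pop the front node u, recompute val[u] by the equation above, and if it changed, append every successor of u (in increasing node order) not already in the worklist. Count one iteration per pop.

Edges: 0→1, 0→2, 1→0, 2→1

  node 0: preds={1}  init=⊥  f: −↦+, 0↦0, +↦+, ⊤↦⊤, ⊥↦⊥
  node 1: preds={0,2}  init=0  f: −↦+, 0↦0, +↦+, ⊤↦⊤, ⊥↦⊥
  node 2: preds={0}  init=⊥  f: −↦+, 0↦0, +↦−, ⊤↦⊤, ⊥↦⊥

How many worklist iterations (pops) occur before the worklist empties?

4

Worklist (4 pops):
  #1 pop 0: in=0 → 0 (was ⊥); enqueue []
  #2 pop 1: in=0 → 0 (no change)
  #3 pop 2: in=0 → 0 (was ⊥); enqueue [1]
  #4 pop 1: in=0 → 0 (no change)

Fixpoint:
  val[0] = 0
  val[1] = 0
  val[2] = 0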